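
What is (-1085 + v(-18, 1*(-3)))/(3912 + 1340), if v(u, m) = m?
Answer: -272/1313 ≈ -0.20716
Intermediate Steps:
(-1085 + v(-18, 1*(-3)))/(3912 + 1340) = (-1085 + 1*(-3))/(3912 + 1340) = (-1085 - 3)/5252 = -1088*1/5252 = -272/1313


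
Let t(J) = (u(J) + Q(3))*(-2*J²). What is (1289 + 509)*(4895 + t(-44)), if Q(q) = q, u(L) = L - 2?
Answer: 308161018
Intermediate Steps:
u(L) = -2 + L
t(J) = -2*J²*(1 + J) (t(J) = ((-2 + J) + 3)*(-2*J²) = (1 + J)*(-2*J²) = -2*J²*(1 + J))
(1289 + 509)*(4895 + t(-44)) = (1289 + 509)*(4895 + 2*(-44)²*(-1 - 1*(-44))) = 1798*(4895 + 2*1936*(-1 + 44)) = 1798*(4895 + 2*1936*43) = 1798*(4895 + 166496) = 1798*171391 = 308161018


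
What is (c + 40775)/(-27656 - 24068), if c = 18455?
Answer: -29615/25862 ≈ -1.1451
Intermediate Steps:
(c + 40775)/(-27656 - 24068) = (18455 + 40775)/(-27656 - 24068) = 59230/(-51724) = 59230*(-1/51724) = -29615/25862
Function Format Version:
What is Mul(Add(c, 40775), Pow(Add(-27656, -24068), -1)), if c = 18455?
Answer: Rational(-29615, 25862) ≈ -1.1451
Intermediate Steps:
Mul(Add(c, 40775), Pow(Add(-27656, -24068), -1)) = Mul(Add(18455, 40775), Pow(Add(-27656, -24068), -1)) = Mul(59230, Pow(-51724, -1)) = Mul(59230, Rational(-1, 51724)) = Rational(-29615, 25862)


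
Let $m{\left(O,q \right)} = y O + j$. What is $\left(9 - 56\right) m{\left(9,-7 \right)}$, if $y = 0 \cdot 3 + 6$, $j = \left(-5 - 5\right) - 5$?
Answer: $-1833$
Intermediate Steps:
$j = -15$ ($j = -10 - 5 = -15$)
$y = 6$ ($y = 0 + 6 = 6$)
$m{\left(O,q \right)} = -15 + 6 O$ ($m{\left(O,q \right)} = 6 O - 15 = -15 + 6 O$)
$\left(9 - 56\right) m{\left(9,-7 \right)} = \left(9 - 56\right) \left(-15 + 6 \cdot 9\right) = - 47 \left(-15 + 54\right) = \left(-47\right) 39 = -1833$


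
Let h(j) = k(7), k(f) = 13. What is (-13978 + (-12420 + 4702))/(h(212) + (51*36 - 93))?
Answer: -5424/439 ≈ -12.355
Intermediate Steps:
h(j) = 13
(-13978 + (-12420 + 4702))/(h(212) + (51*36 - 93)) = (-13978 + (-12420 + 4702))/(13 + (51*36 - 93)) = (-13978 - 7718)/(13 + (1836 - 93)) = -21696/(13 + 1743) = -21696/1756 = -21696*1/1756 = -5424/439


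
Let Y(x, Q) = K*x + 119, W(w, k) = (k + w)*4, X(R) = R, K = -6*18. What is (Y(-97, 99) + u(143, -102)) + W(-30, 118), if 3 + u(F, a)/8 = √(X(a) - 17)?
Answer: 10923 + 8*I*√119 ≈ 10923.0 + 87.27*I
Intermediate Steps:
K = -108
W(w, k) = 4*k + 4*w
Y(x, Q) = 119 - 108*x (Y(x, Q) = -108*x + 119 = 119 - 108*x)
u(F, a) = -24 + 8*√(-17 + a) (u(F, a) = -24 + 8*√(a - 17) = -24 + 8*√(-17 + a))
(Y(-97, 99) + u(143, -102)) + W(-30, 118) = ((119 - 108*(-97)) + (-24 + 8*√(-17 - 102))) + (4*118 + 4*(-30)) = ((119 + 10476) + (-24 + 8*√(-119))) + (472 - 120) = (10595 + (-24 + 8*(I*√119))) + 352 = (10595 + (-24 + 8*I*√119)) + 352 = (10571 + 8*I*√119) + 352 = 10923 + 8*I*√119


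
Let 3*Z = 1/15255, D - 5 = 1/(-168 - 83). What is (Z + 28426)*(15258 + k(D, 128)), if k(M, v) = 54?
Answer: 6639874707664/15255 ≈ 4.3526e+8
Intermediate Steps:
D = 1254/251 (D = 5 + 1/(-168 - 83) = 5 + 1/(-251) = 5 - 1/251 = 1254/251 ≈ 4.9960)
Z = 1/45765 (Z = (⅓)/15255 = (⅓)*(1/15255) = 1/45765 ≈ 2.1851e-5)
(Z + 28426)*(15258 + k(D, 128)) = (1/45765 + 28426)*(15258 + 54) = (1300915891/45765)*15312 = 6639874707664/15255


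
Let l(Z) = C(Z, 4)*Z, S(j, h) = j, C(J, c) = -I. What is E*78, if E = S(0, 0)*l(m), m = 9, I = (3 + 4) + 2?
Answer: 0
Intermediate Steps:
I = 9 (I = 7 + 2 = 9)
C(J, c) = -9 (C(J, c) = -1*9 = -9)
l(Z) = -9*Z
E = 0 (E = 0*(-9*9) = 0*(-81) = 0)
E*78 = 0*78 = 0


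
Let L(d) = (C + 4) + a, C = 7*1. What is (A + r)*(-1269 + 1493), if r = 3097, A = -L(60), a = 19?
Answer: 687008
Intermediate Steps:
C = 7
L(d) = 30 (L(d) = (7 + 4) + 19 = 11 + 19 = 30)
A = -30 (A = -1*30 = -30)
(A + r)*(-1269 + 1493) = (-30 + 3097)*(-1269 + 1493) = 3067*224 = 687008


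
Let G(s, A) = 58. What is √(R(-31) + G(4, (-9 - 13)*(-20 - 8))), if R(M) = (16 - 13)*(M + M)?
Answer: 8*I*√2 ≈ 11.314*I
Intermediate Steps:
R(M) = 6*M (R(M) = 3*(2*M) = 6*M)
√(R(-31) + G(4, (-9 - 13)*(-20 - 8))) = √(6*(-31) + 58) = √(-186 + 58) = √(-128) = 8*I*√2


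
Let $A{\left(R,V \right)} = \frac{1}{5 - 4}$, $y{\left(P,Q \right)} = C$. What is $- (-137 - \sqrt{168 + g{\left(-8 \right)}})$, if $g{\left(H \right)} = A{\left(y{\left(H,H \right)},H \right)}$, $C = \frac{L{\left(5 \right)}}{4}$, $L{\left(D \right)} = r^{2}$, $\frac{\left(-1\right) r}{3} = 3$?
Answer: $150$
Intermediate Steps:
$r = -9$ ($r = \left(-3\right) 3 = -9$)
$L{\left(D \right)} = 81$ ($L{\left(D \right)} = \left(-9\right)^{2} = 81$)
$C = \frac{81}{4} \approx 20.25$
$y{\left(P,Q \right)} = \frac{81}{4}$
$A{\left(R,V \right)} = 1$ ($A{\left(R,V \right)} = 1^{-1} = 1$)
$g{\left(H \right)} = 1$
$- (-137 - \sqrt{168 + g{\left(-8 \right)}}) = - (-137 - \sqrt{168 + 1}) = - (-137 - \sqrt{169}) = - (-137 - 13) = \left(-1\right) \left(-150\right) = 150$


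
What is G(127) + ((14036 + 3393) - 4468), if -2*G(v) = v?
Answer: 25795/2 ≈ 12898.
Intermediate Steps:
G(v) = -v/2
G(127) + ((14036 + 3393) - 4468) = -1/2*127 + ((14036 + 3393) - 4468) = -127/2 + (17429 - 4468) = -127/2 + 12961 = 25795/2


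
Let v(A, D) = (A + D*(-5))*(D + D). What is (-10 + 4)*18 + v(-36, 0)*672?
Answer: -108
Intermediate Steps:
v(A, D) = 2*D*(A - 5*D) (v(A, D) = (A - 5*D)*(2*D) = 2*D*(A - 5*D))
(-10 + 4)*18 + v(-36, 0)*672 = (-10 + 4)*18 + (2*0*(-36 - 5*0))*672 = -6*18 + (2*0*(-36 + 0))*672 = -108 + (2*0*(-36))*672 = -108 + 0*672 = -108 + 0 = -108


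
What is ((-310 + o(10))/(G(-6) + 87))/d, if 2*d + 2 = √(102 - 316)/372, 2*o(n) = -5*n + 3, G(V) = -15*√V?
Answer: 82708/((29 - 5*I*√6)*(744 - I*√214)) ≈ 3.2248 + 1.4373*I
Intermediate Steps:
o(n) = 3/2 - 5*n/2 (o(n) = (-5*n + 3)/2 = (3 - 5*n)/2 = 3/2 - 5*n/2)
d = -1 + I*√214/744 (d = -1 + (√(102 - 316)/372)/2 = -1 + (√(-214)*(1/372))/2 = -1 + ((I*√214)*(1/372))/2 = -1 + (I*√214/372)/2 = -1 + I*√214/744 ≈ -1.0 + 0.019662*I)
((-310 + o(10))/(G(-6) + 87))/d = ((-310 + (3/2 - 5/2*10))/(-15*I*√6 + 87))/(-1 + I*√214/744) = ((-310 + (3/2 - 25))/(-15*I*√6 + 87))/(-1 + I*√214/744) = ((-310 - 47/2)/(-15*I*√6 + 87))/(-1 + I*√214/744) = (-667/(2*(87 - 15*I*√6)))/(-1 + I*√214/744) = -667/(2*(-1 + I*√214/744)*(87 - 15*I*√6))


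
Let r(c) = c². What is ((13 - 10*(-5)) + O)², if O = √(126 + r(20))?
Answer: (63 + √526)² ≈ 7384.8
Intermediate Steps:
O = √526 (O = √(126 + 20²) = √(126 + 400) = √526 ≈ 22.935)
((13 - 10*(-5)) + O)² = ((13 - 10*(-5)) + √526)² = ((13 + 50) + √526)² = (63 + √526)²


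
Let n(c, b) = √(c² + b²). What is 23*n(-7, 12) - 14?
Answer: -14 + 23*√193 ≈ 305.53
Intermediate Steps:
n(c, b) = √(b² + c²)
23*n(-7, 12) - 14 = 23*√(12² + (-7)²) - 14 = 23*√(144 + 49) - 14 = 23*√193 - 14 = -14 + 23*√193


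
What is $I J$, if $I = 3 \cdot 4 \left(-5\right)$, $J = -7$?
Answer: $420$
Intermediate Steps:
$I = -60$ ($I = 12 \left(-5\right) = -60$)
$I J = \left(-60\right) \left(-7\right) = 420$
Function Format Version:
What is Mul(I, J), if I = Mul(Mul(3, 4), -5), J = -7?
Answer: 420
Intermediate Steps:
I = -60 (I = Mul(12, -5) = -60)
Mul(I, J) = Mul(-60, -7) = 420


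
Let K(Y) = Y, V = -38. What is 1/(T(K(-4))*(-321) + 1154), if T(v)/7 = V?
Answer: 1/86540 ≈ 1.1555e-5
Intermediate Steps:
T(v) = -266 (T(v) = 7*(-38) = -266)
1/(T(K(-4))*(-321) + 1154) = 1/(-266*(-321) + 1154) = 1/(85386 + 1154) = 1/86540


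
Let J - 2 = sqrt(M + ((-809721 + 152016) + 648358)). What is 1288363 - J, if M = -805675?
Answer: 1288361 - 27*I*sqrt(1118) ≈ 1.2884e+6 - 902.79*I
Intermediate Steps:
J = 2 + 27*I*sqrt(1118) (J = 2 + sqrt(-805675 + ((-809721 + 152016) + 648358)) = 2 + sqrt(-805675 + (-657705 + 648358)) = 2 + sqrt(-805675 - 9347) = 2 + sqrt(-815022) = 2 + 27*I*sqrt(1118) ≈ 2.0 + 902.79*I)
1288363 - J = 1288363 - (2 + 27*I*sqrt(1118)) = 1288363 + (-2 - 27*I*sqrt(1118)) = 1288361 - 27*I*sqrt(1118)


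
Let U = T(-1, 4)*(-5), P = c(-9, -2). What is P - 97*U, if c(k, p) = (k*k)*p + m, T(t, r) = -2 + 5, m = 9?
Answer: 1302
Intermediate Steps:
T(t, r) = 3
c(k, p) = 9 + p*k**2 (c(k, p) = (k*k)*p + 9 = k**2*p + 9 = p*k**2 + 9 = 9 + p*k**2)
P = -153 (P = 9 - 2*(-9)**2 = 9 - 2*81 = 9 - 162 = -153)
U = -15 (U = 3*(-5) = -15)
P - 97*U = -153 - 97*(-15) = -153 + 1455 = 1302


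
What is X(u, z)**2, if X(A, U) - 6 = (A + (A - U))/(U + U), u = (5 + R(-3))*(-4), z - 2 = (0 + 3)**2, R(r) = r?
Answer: 11025/484 ≈ 22.779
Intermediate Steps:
z = 11 (z = 2 + (0 + 3)**2 = 2 + 3**2 = 2 + 9 = 11)
u = -8 (u = (5 - 3)*(-4) = 2*(-4) = -8)
X(A, U) = 6 + (-U + 2*A)/(2*U) (X(A, U) = 6 + (A + (A - U))/(U + U) = 6 + (-U + 2*A)/((2*U)) = 6 + (-U + 2*A)*(1/(2*U)) = 6 + (-U + 2*A)/(2*U))
X(u, z)**2 = (11/2 - 8/11)**2 = (105/22)**2 = 11025/484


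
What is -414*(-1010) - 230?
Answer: 417910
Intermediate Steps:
-414*(-1010) - 230 = 418140 - 230 = 417910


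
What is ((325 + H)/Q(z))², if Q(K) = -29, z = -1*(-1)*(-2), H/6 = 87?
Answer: 717409/841 ≈ 853.04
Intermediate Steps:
H = 522 (H = 6*87 = 522)
z = -2 (z = 1*(-2) = -2)
((325 + H)/Q(z))² = ((325 + 522)/(-29))² = (847*(-1/29))² = (-847/29)² = 717409/841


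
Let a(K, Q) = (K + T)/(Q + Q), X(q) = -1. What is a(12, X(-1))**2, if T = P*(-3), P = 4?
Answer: 0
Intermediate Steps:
T = -12 (T = 4*(-3) = -12)
a(K, Q) = (-12 + K)/(2*Q) (a(K, Q) = (K - 12)/(Q + Q) = (-12 + K)/((2*Q)) = (-12 + K)*(1/(2*Q)) = (-12 + K)/(2*Q))
a(12, X(-1))**2 = ((1/2)*(-12 + 12)/(-1))**2 = ((1/2)*(-1)*0)**2 = 0**2 = 0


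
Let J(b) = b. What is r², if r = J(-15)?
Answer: 225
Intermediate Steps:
r = -15
r² = (-15)² = 225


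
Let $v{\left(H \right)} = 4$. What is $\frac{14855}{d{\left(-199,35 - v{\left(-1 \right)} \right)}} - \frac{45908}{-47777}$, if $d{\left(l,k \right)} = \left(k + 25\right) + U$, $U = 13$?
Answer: $\frac{712894987}{3296613} \approx 216.25$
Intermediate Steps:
$d{\left(l,k \right)} = 38 + k$ ($d{\left(l,k \right)} = \left(k + 25\right) + 13 = \left(25 + k\right) + 13 = 38 + k$)
$\frac{14855}{d{\left(-199,35 - v{\left(-1 \right)} \right)}} - \frac{45908}{-47777} = \frac{14855}{38 + \left(35 - 4\right)} - \frac{45908}{-47777} = \frac{14855}{38 + \left(35 - 4\right)} - - \frac{45908}{47777} = \frac{14855}{38 + 31} + \frac{45908}{47777} = \frac{14855}{69} + \frac{45908}{47777} = \frac{712894987}{3296613}$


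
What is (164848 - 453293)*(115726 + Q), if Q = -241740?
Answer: 36348108230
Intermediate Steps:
(164848 - 453293)*(115726 + Q) = (164848 - 453293)*(115726 - 241740) = -288445*(-126014) = 36348108230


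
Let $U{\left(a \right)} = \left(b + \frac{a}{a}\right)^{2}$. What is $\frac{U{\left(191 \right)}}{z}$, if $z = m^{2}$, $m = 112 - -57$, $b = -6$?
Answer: $\frac{25}{28561} \approx 0.00087532$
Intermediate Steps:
$m = 169$ ($m = 112 + 57 = 169$)
$U{\left(a \right)} = 25$ ($U{\left(a \right)} = \left(-6 + \frac{a}{a}\right)^{2} = \left(-6 + 1\right)^{2} = \left(-5\right)^{2} = 25$)
$z = 28561$ ($z = 169^{2} = 28561$)
$\frac{U{\left(191 \right)}}{z} = \frac{25}{28561}$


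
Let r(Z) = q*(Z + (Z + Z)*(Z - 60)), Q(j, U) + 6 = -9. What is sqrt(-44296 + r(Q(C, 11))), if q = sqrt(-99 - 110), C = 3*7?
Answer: sqrt(-44296 + 2235*I*sqrt(209)) ≈ 72.568 + 222.63*I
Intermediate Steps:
C = 21
Q(j, U) = -15 (Q(j, U) = -6 - 9 = -15)
q = I*sqrt(209) (q = sqrt(-209) = I*sqrt(209) ≈ 14.457*I)
r(Z) = I*sqrt(209)*(Z + 2*Z*(-60 + Z)) (r(Z) = (I*sqrt(209))*(Z + (Z + Z)*(Z - 60)) = (I*sqrt(209))*(Z + (2*Z)*(-60 + Z)) = (I*sqrt(209))*(Z + 2*Z*(-60 + Z)) = I*sqrt(209)*(Z + 2*Z*(-60 + Z)))
sqrt(-44296 + r(Q(C, 11))) = sqrt(-44296 + I*(-15)*sqrt(209)*(-119 + 2*(-15))) = sqrt(-44296 + I*(-15)*sqrt(209)*(-119 - 30)) = sqrt(-44296 + I*(-15)*sqrt(209)*(-149)) = sqrt(-44296 + 2235*I*sqrt(209))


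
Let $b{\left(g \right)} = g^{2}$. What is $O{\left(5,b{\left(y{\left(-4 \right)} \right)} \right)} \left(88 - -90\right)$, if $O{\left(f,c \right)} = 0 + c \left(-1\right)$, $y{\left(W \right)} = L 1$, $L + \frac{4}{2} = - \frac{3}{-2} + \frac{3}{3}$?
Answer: $- \frac{89}{2} \approx -44.5$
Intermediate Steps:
$L = \frac{1}{2}$ ($L = -2 + \left(- \frac{3}{-2} + \frac{3}{3}\right) = -2 + \left(\left(-3\right) \left(- \frac{1}{2}\right) + 3 \cdot \frac{1}{3}\right) = -2 + \left(\frac{3}{2} + 1\right) = -2 + \frac{5}{2} = \frac{1}{2} \approx 0.5$)
$y{\left(W \right)} = \frac{1}{2}$ ($y{\left(W \right)} = \frac{1}{2} \cdot 1 = \frac{1}{2}$)
$O{\left(f,c \right)} = - c$ ($O{\left(f,c \right)} = 0 - c = - c$)
$O{\left(5,b{\left(y{\left(-4 \right)} \right)} \right)} \left(88 - -90\right) = - \frac{1}{4} \left(88 - -90\right) = \left(-1\right) \frac{1}{4} \left(88 + 90\right) = \left(- \frac{1}{4}\right) 178 = - \frac{89}{2}$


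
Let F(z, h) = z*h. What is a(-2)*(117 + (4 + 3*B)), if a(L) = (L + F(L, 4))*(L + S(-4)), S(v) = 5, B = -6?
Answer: -3090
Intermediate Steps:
F(z, h) = h*z
a(L) = 5*L*(5 + L) (a(L) = (L + 4*L)*(L + 5) = (5*L)*(5 + L) = 5*L*(5 + L))
a(-2)*(117 + (4 + 3*B)) = (5*(-2)*(5 - 2))*(117 + (4 + 3*(-6))) = (5*(-2)*3)*(117 + (4 - 18)) = -30*(117 - 14) = -30*103 = -3090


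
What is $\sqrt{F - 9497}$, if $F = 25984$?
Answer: $\sqrt{16487} \approx 128.4$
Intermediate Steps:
$\sqrt{F - 9497} = \sqrt{25984 - 9497} = \sqrt{16487}$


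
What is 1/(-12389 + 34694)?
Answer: 1/22305 ≈ 4.4833e-5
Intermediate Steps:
1/(-12389 + 34694) = 1/22305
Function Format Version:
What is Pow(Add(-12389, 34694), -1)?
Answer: Rational(1, 22305) ≈ 4.4833e-5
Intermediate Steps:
Pow(Add(-12389, 34694), -1) = Pow(22305, -1) = Rational(1, 22305)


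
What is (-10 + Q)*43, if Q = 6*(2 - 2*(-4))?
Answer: 2150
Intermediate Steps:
Q = 60 (Q = 6*(2 + 8) = 6*10 = 60)
(-10 + Q)*43 = (-10 + 60)*43 = 50*43 = 2150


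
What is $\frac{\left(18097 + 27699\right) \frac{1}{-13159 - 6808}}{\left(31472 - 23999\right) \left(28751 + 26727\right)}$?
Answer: $- \frac{22898}{4139030252949} \approx -5.5322 \cdot 10^{-9}$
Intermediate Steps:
$\frac{\left(18097 + 27699\right) \frac{1}{-13159 - 6808}}{\left(31472 - 23999\right) \left(28751 + 26727\right)} = \frac{45796 \frac{1}{-19967}}{7473 \cdot 55478} = \frac{45796 \left(- \frac{1}{19967}\right)}{414587094} = \left(- \frac{45796}{19967}\right) \frac{1}{414587094} = - \frac{22898}{4139030252949}$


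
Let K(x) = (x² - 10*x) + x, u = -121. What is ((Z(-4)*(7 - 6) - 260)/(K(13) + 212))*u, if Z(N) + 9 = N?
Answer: 1001/8 ≈ 125.13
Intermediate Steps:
K(x) = x² - 9*x
Z(N) = -9 + N
((Z(-4)*(7 - 6) - 260)/(K(13) + 212))*u = (((-9 - 4)*(7 - 6) - 260)/(13*(-9 + 13) + 212))*(-121) = ((-13*1 - 260)/(13*4 + 212))*(-121) = ((-13 - 260)/(52 + 212))*(-121) = -273/264*(-121) = -273*1/264*(-121) = -91/88*(-121) = 1001/8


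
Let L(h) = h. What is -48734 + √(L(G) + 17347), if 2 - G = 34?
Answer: -48734 + √17315 ≈ -48602.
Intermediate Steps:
G = -32 (G = 2 - 1*34 = 2 - 34 = -32)
-48734 + √(L(G) + 17347) = -48734 + √(-32 + 17347) = -48734 + √17315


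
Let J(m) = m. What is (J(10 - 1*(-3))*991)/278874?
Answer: 12883/278874 ≈ 0.046196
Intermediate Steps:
(J(10 - 1*(-3))*991)/278874 = ((10 - 1*(-3))*991)/278874 = ((10 + 3)*991)*(1/278874) = (13*991)*(1/278874) = 12883*(1/278874) = 12883/278874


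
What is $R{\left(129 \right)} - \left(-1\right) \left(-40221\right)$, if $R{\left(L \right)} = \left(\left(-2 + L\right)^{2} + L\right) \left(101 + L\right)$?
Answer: $3699119$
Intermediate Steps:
$R{\left(L \right)} = \left(101 + L\right) \left(L + \left(-2 + L\right)^{2}\right)$ ($R{\left(L \right)} = \left(L + \left(-2 + L\right)^{2}\right) \left(101 + L\right) = \left(101 + L\right) \left(L + \left(-2 + L\right)^{2}\right)$)
$R{\left(129 \right)} - \left(-1\right) \left(-40221\right) = \left(404 + 129^{3} - 38571 + 98 \cdot 129^{2}\right) - \left(-1\right) \left(-40221\right) = \left(404 + 2146689 - 38571 + 98 \cdot 16641\right) - 40221 = \left(404 + 2146689 - 38571 + 1630818\right) - 40221 = 3739340 - 40221 = 3699119$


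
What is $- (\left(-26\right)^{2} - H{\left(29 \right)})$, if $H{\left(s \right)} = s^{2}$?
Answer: $165$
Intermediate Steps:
$- (\left(-26\right)^{2} - H{\left(29 \right)}) = - (\left(-26\right)^{2} - 29^{2}) = - (676 - 841) = \left(-1\right) \left(-165\right) = 165$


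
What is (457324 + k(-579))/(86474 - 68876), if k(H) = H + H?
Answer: 228083/8799 ≈ 25.921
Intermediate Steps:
k(H) = 2*H
(457324 + k(-579))/(86474 - 68876) = (457324 + 2*(-579))/(86474 - 68876) = (457324 - 1158)/17598 = 456166*(1/17598) = 228083/8799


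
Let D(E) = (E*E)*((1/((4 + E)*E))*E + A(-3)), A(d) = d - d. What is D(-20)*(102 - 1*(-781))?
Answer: -22075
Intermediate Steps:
A(d) = 0
D(E) = E²/(4 + E) (D(E) = (E*E)*((1/((4 + E)*E))*E + 0) = E²*((1/(E*(4 + E)))*E + 0) = E²*(1/(4 + E) + 0) = E²/(4 + E))
D(-20)*(102 - 1*(-781)) = ((-20)²/(4 - 20))*(102 - 1*(-781)) = (400/(-16))*(102 + 781) = (400*(-1/16))*883 = -25*883 = -22075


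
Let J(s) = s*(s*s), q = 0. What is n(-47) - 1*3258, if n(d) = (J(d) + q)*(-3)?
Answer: 308211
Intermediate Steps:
J(s) = s³ (J(s) = s*s² = s³)
n(d) = -3*d³ (n(d) = (d³ + 0)*(-3) = d³*(-3) = -3*d³)
n(-47) - 1*3258 = -3*(-47)³ - 1*3258 = -3*(-103823) - 3258 = 311469 - 3258 = 308211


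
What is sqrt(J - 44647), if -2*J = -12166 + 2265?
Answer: I*sqrt(158786)/2 ≈ 199.24*I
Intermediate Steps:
J = 9901/2 (J = -(-12166 + 2265)/2 = -1/2*(-9901) = 9901/2 ≈ 4950.5)
sqrt(J - 44647) = sqrt(9901/2 - 44647) = sqrt(-79393/2) = I*sqrt(158786)/2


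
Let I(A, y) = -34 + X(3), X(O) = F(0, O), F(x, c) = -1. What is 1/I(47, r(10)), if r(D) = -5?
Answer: -1/35 ≈ -0.028571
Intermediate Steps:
X(O) = -1
I(A, y) = -35 (I(A, y) = -34 - 1 = -35)
1/I(47, r(10)) = 1/(-35) = -1/35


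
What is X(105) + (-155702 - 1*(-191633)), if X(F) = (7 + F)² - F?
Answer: 48370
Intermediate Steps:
X(105) + (-155702 - 1*(-191633)) = ((7 + 105)² - 1*105) + (-155702 - 1*(-191633)) = (112² - 105) + (-155702 + 191633) = (12544 - 105) + 35931 = 12439 + 35931 = 48370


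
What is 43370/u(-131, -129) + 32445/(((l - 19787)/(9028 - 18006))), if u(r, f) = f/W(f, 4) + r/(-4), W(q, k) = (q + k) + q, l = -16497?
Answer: 572077262959/61301818 ≈ 9332.1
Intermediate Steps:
W(q, k) = k + 2*q (W(q, k) = (k + q) + q = k + 2*q)
u(r, f) = -r/4 + f/(4 + 2*f) (u(r, f) = f/(4 + 2*f) + r/(-4) = f/(4 + 2*f) + r*(-¼) = f/(4 + 2*f) - r/4 = -r/4 + f/(4 + 2*f))
43370/u(-131, -129) + 32445/(((l - 19787)/(9028 - 18006))) = 43370/(((2*(-129) - 1*(-131)*(2 - 129))/(4*(2 - 129)))) + 32445/(((-16497 - 19787)/(9028 - 18006))) = 43370/(((¼)*(-258 - 1*(-131)*(-127))/(-127))) + 32445/((-36284/(-8978))) = 43370/(((¼)*(-1/127)*(-258 - 16637))) + 32445/((-36284*(-1/8978))) = 43370/(((¼)*(-1/127)*(-16895))) + 32445/(18142/4489) = 43370/(16895/508) + 32445*(4489/18142) = 43370*(508/16895) + 145645605/18142 = 4406392/3379 + 145645605/18142 = 572077262959/61301818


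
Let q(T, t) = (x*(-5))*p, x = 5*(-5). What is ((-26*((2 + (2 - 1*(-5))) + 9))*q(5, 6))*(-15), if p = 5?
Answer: 4387500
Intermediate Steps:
x = -25
q(T, t) = 625 (q(T, t) = -25*(-5)*5 = 125*5 = 625)
((-26*((2 + (2 - 1*(-5))) + 9))*q(5, 6))*(-15) = (-26*((2 + (2 - 1*(-5))) + 9)*625)*(-15) = (-26*((2 + (2 + 5)) + 9)*625)*(-15) = (-26*((2 + 7) + 9)*625)*(-15) = (-26*(9 + 9)*625)*(-15) = (-26*18*625)*(-15) = -468*625*(-15) = -292500*(-15) = 4387500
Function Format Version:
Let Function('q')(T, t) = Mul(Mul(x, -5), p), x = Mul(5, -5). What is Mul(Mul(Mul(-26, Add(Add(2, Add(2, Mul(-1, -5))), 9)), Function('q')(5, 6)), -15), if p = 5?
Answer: 4387500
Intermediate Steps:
x = -25
Function('q')(T, t) = 625 (Function('q')(T, t) = Mul(Mul(-25, -5), 5) = Mul(125, 5) = 625)
Mul(Mul(Mul(-26, Add(Add(2, Add(2, Mul(-1, -5))), 9)), Function('q')(5, 6)), -15) = Mul(Mul(Mul(-26, Add(Add(2, Add(2, Mul(-1, -5))), 9)), 625), -15) = Mul(Mul(Mul(-26, Add(Add(2, Add(2, 5)), 9)), 625), -15) = Mul(Mul(Mul(-26, Add(Add(2, 7), 9)), 625), -15) = Mul(Mul(Mul(-26, Add(9, 9)), 625), -15) = Mul(Mul(Mul(-26, 18), 625), -15) = Mul(Mul(-468, 625), -15) = Mul(-292500, -15) = 4387500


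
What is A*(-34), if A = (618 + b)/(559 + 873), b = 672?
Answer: -10965/358 ≈ -30.628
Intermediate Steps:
A = 645/716 (A = (618 + 672)/(559 + 873) = 1290/1432 = 1290*(1/1432) = 645/716 ≈ 0.90084)
A*(-34) = (645/716)*(-34) = -10965/358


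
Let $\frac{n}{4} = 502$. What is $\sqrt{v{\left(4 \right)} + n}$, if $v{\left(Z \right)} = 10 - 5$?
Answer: $\sqrt{2013} \approx 44.866$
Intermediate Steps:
$n = 2008$ ($n = 4 \cdot 502 = 2008$)
$v{\left(Z \right)} = 5$ ($v{\left(Z \right)} = 10 - 5 = 5$)
$\sqrt{v{\left(4 \right)} + n} = \sqrt{5 + 2008} = \sqrt{2013}$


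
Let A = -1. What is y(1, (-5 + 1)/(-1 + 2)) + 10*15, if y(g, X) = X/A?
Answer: 154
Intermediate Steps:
y(g, X) = -X (y(g, X) = X/(-1) = X*(-1) = -X)
y(1, (-5 + 1)/(-1 + 2)) + 10*15 = -(-5 + 1)/(-1 + 2) + 10*15 = -(-4)/1 + 150 = -(-4) + 150 = -1*(-4) + 150 = 4 + 150 = 154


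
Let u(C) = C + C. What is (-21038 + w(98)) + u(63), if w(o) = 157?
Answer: -20755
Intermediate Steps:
u(C) = 2*C
(-21038 + w(98)) + u(63) = (-21038 + 157) + 2*63 = -20881 + 126 = -20755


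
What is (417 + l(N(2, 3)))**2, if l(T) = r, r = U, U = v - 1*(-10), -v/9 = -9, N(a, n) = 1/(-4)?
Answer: 258064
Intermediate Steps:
N(a, n) = -1/4
v = 81 (v = -9*(-9) = 81)
U = 91 (U = 81 - 1*(-10) = 81 + 10 = 91)
r = 91
l(T) = 91
(417 + l(N(2, 3)))**2 = (417 + 91)**2 = 508**2 = 258064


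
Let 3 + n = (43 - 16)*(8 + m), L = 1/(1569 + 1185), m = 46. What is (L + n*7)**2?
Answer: 786773945359081/7584516 ≈ 1.0373e+8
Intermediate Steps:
L = 1/2754 ≈ 0.00036311
n = 1455 (n = -3 + (43 - 16)*(8 + 46) = -3 + 27*54 = -3 + 1458 = 1455)
(L + n*7)**2 = (1/2754 + 1455*7)**2 = (1/2754 + 10185)**2 = (28049491/2754)**2 = 786773945359081/7584516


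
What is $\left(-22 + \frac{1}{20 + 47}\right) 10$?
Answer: $- \frac{14730}{67} \approx -219.85$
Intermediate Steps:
$\left(-22 + \frac{1}{20 + 47}\right) 10 = \left(-22 + \frac{1}{67}\right) 10 = \left(- \frac{1473}{67}\right) 10 = - \frac{14730}{67}$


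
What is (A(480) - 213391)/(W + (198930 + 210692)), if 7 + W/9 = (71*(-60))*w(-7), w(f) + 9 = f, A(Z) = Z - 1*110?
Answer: -213021/1022999 ≈ -0.20823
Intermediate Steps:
A(Z) = -110 + Z (A(Z) = Z - 110 = -110 + Z)
w(f) = -9 + f
W = 613377 (W = -63 + 9*((71*(-60))*(-9 - 7)) = -63 + 9*(-4260*(-16)) = -63 + 9*68160 = -63 + 613440 = 613377)
(A(480) - 213391)/(W + (198930 + 210692)) = ((-110 + 480) - 213391)/(613377 + (198930 + 210692)) = (370 - 213391)/(613377 + 409622) = -213021/1022999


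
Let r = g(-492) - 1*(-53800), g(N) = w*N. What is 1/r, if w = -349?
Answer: 1/225508 ≈ 4.4344e-6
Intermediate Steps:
g(N) = -349*N
r = 225508 (r = -349*(-492) - 1*(-53800) = 171708 + 53800 = 225508)
1/r = 1/225508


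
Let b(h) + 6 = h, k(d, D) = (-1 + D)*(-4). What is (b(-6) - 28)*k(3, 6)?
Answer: 800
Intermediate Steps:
k(d, D) = 4 - 4*D
b(h) = -6 + h
(b(-6) - 28)*k(3, 6) = ((-6 - 6) - 28)*(4 - 4*6) = (-12 - 28)*(4 - 24) = -40*(-20) = 800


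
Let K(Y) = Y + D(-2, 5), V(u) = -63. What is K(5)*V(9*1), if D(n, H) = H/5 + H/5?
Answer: -441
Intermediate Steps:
D(n, H) = 2*H/5 (D(n, H) = H*(⅕) + H*(⅕) = H/5 + H/5 = 2*H/5)
K(Y) = 2 + Y (K(Y) = Y + (⅖)*5 = Y + 2 = 2 + Y)
K(5)*V(9*1) = (2 + 5)*(-63) = 7*(-63) = -441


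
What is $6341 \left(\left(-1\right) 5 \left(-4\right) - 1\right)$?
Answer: $120479$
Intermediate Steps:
$6341 \left(\left(-1\right) 5 \left(-4\right) - 1\right) = 6341 \left(\left(-5\right) \left(-4\right) - 1\right) = 6341 \left(20 - 1\right) = 6341 \cdot 19 = 120479$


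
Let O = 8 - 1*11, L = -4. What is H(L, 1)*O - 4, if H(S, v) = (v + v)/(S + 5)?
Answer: -10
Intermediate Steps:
H(S, v) = 2*v/(5 + S) (H(S, v) = (2*v)/(5 + S) = 2*v/(5 + S))
O = -3 (O = 8 - 11 = -3)
H(L, 1)*O - 4 = (2*1/(5 - 4))*(-3) - 4 = (2*1/1)*(-3) - 4 = (2*1*1)*(-3) - 4 = 2*(-3) - 4 = -6 - 4 = -10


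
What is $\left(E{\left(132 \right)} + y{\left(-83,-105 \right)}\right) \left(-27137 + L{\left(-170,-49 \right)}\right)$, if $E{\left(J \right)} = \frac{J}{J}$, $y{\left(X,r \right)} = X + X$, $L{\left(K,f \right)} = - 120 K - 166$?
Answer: $1138995$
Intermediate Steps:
$L{\left(K,f \right)} = -166 - 120 K$
$y{\left(X,r \right)} = 2 X$
$E{\left(J \right)} = 1$
$\left(E{\left(132 \right)} + y{\left(-83,-105 \right)}\right) \left(-27137 + L{\left(-170,-49 \right)}\right) = \left(1 + 2 \left(-83\right)\right) \left(-27137 - -20234\right) = \left(1 - 166\right) \left(-27137 + \left(-166 + 20400\right)\right) = - 165 \left(-27137 + 20234\right) = \left(-165\right) \left(-6903\right) = 1138995$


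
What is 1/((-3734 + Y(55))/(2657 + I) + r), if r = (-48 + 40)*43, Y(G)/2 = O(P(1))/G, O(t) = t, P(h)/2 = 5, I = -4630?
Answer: -21703/7424762 ≈ -0.0029231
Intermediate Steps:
P(h) = 10 (P(h) = 2*5 = 10)
Y(G) = 20/G (Y(G) = 2*(10/G) = 20/G)
r = -344 (r = -8*43 = -344)
1/((-3734 + Y(55))/(2657 + I) + r) = 1/((-3734 + 20/55)/(2657 - 4630) - 344) = 1/((-3734 + 20*(1/55))/(-1973) - 344) = 1/((-3734 + 4/11)*(-1/1973) - 344) = 1/(-41070/11*(-1/1973) - 344) = 1/(41070/21703 - 344) = 1/(-7424762/21703) = -21703/7424762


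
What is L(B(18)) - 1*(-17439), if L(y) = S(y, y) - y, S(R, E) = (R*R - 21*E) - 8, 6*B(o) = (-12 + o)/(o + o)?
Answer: 22589785/1296 ≈ 17430.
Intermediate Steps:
B(o) = (-12 + o)/(12*o) (B(o) = ((-12 + o)/(o + o))/6 = ((-12 + o)/((2*o)))/6 = ((-12 + o)*(1/(2*o)))/6 = ((-12 + o)/(2*o))/6 = (-12 + o)/(12*o))
S(R, E) = -8 + R**2 - 21*E (S(R, E) = (R**2 - 21*E) - 8 = -8 + R**2 - 21*E)
L(y) = -8 + y**2 - 22*y (L(y) = (-8 + y**2 - 21*y) - y = -8 + y**2 - 22*y)
L(B(18)) - 1*(-17439) = (-8 + ((1/12)*(-12 + 18)/18)**2 - 11*(-12 + 18)/(6*18)) - 1*(-17439) = (-8 + ((1/12)*(1/18)*6)**2 - 11*6/(6*18)) + 17439 = (-8 + (1/36)**2 - 22*1/36) + 17439 = (-8 + 1/1296 - 11/18) + 17439 = -11159/1296 + 17439 = 22589785/1296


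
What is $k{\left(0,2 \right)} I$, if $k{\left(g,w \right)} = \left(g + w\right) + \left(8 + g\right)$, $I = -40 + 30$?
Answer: $-100$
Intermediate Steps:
$I = -10$
$k{\left(g,w \right)} = 8 + w + 2 g$
$k{\left(0,2 \right)} I = \left(8 + 2 + 2 \cdot 0\right) \left(-10\right) = \left(8 + 2 + 0\right) \left(-10\right) = 10 \left(-10\right) = -100$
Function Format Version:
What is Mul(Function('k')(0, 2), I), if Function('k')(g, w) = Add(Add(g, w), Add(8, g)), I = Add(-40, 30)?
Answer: -100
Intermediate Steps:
I = -10
Function('k')(g, w) = Add(8, w, Mul(2, g))
Mul(Function('k')(0, 2), I) = Mul(Add(8, 2, Mul(2, 0)), -10) = Mul(Add(8, 2, 0), -10) = Mul(10, -10) = -100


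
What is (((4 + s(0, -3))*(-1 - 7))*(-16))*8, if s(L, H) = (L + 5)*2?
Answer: 14336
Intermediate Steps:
s(L, H) = 10 + 2*L (s(L, H) = (5 + L)*2 = 10 + 2*L)
(((4 + s(0, -3))*(-1 - 7))*(-16))*8 = (((4 + (10 + 2*0))*(-1 - 7))*(-16))*8 = (((4 + (10 + 0))*(-8))*(-16))*8 = (((4 + 10)*(-8))*(-16))*8 = ((14*(-8))*(-16))*8 = -112*(-16)*8 = 1792*8 = 14336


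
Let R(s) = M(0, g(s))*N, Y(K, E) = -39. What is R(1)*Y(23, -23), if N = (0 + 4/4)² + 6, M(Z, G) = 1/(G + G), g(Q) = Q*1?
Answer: -273/2 ≈ -136.50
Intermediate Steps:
g(Q) = Q
M(Z, G) = 1/(2*G)
N = 7 (N = (0 + 4*(¼))² + 6 = (0 + 1)² + 6 = 1² + 6 = 1 + 6 = 7)
R(s) = 7/(2*s) (R(s) = (1/(2*s))*7 = 7/(2*s))
R(1)*Y(23, -23) = ((7/2)/1)*(-39) = ((7/2)*1)*(-39) = (7/2)*(-39) = -273/2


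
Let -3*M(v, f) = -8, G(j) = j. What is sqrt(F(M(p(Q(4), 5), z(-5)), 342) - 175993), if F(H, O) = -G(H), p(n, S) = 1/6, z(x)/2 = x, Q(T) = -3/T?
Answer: I*sqrt(1583961)/3 ≈ 419.52*I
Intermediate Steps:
z(x) = 2*x
p(n, S) = 1/6
M(v, f) = 8/3 (M(v, f) = -1/3*(-8) = 8/3)
F(H, O) = -H
sqrt(F(M(p(Q(4), 5), z(-5)), 342) - 175993) = sqrt(-1*8/3 - 175993) = sqrt(-8/3 - 175993) = sqrt(-527987/3) = I*sqrt(1583961)/3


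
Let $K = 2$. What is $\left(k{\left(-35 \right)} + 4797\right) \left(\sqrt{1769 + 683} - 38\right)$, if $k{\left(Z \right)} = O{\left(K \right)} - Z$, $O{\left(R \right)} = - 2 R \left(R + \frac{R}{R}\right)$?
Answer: $-183160 + 9640 \sqrt{613} \approx 55515.0$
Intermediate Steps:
$O{\left(R \right)} = - 2 R \left(1 + R\right)$ ($O{\left(R \right)} = - 2 R \left(R + 1\right) = - 2 R \left(1 + R\right)$)
$k{\left(Z \right)} = -12 - Z$ ($k{\left(Z \right)} = \left(-2\right) 2 \left(1 + 2\right) - Z = \left(-2\right) 2 \cdot 3 - Z = -12 - Z$)
$\left(k{\left(-35 \right)} + 4797\right) \left(\sqrt{1769 + 683} - 38\right) = \left(\left(-12 - -35\right) + 4797\right) \left(\sqrt{1769 + 683} - 38\right) = \left(\left(-12 + 35\right) + 4797\right) \left(\sqrt{2452} - 38\right) = \left(23 + 4797\right) \left(2 \sqrt{613} - 38\right) = 4820 \left(-38 + 2 \sqrt{613}\right) = -183160 + 9640 \sqrt{613}$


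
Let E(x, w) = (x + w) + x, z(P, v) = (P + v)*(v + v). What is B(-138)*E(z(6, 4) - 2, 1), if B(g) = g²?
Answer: 2989908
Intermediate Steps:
z(P, v) = 2*v*(P + v) (z(P, v) = (P + v)*(2*v) = 2*v*(P + v))
E(x, w) = w + 2*x (E(x, w) = (w + x) + x = w + 2*x)
B(-138)*E(z(6, 4) - 2, 1) = (-138)²*(1 + 2*(2*4*(6 + 4) - 2)) = 19044*(1 + 2*(2*4*10 - 2)) = 19044*(1 + 2*(80 - 2)) = 19044*(1 + 2*78) = 19044*(1 + 156) = 19044*157 = 2989908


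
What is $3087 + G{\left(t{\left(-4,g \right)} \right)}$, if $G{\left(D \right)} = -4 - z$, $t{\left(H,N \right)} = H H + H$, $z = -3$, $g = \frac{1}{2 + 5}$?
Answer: $3086$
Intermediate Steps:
$g = \frac{1}{7} \approx 0.14286$
$t{\left(H,N \right)} = H + H^{2}$ ($t{\left(H,N \right)} = H^{2} + H = H + H^{2}$)
$G{\left(D \right)} = -1$ ($G{\left(D \right)} = -4 - -3 = -4 + 3 = -1$)
$3087 + G{\left(t{\left(-4,g \right)} \right)} = 3087 - 1 = 3086$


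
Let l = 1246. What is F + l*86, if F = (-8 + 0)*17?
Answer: 107020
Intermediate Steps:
F = -136 (F = -8*17 = -136)
F + l*86 = -136 + 1246*86 = -136 + 107156 = 107020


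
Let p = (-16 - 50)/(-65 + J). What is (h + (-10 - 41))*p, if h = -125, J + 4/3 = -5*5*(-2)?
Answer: -34848/49 ≈ -711.18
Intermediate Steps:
J = 146/3 (J = -4/3 - 5*5*(-2) = -4/3 - 25*(-2) = -4/3 + 50 = 146/3 ≈ 48.667)
p = 198/49 (p = (-16 - 50)/(-65 + 146/3) = -66/(-49/3) = -66*(-3/49) = 198/49 ≈ 4.0408)
(h + (-10 - 41))*p = (-125 + (-10 - 41))*(198/49) = (-125 - 51)*(198/49) = -176*198/49 = -34848/49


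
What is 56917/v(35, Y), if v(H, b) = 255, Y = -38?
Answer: 56917/255 ≈ 223.20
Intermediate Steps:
56917/v(35, Y) = 56917/255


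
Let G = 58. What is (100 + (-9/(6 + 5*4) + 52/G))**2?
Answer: 5747914225/568516 ≈ 10110.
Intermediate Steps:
(100 + (-9/(6 + 5*4) + 52/G))**2 = (100 + (-9/(6 + 5*4) + 52/58))**2 = (100 + (-9/(6 + 20) + 52*(1/58)))**2 = (100 + (-9/26 + 26/29))**2 = (100 + 415/754)**2 = (75815/754)**2 = 5747914225/568516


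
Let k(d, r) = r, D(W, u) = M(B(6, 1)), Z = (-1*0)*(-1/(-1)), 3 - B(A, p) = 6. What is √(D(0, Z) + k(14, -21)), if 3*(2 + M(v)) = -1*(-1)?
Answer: 2*I*√51/3 ≈ 4.761*I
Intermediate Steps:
B(A, p) = -3 (B(A, p) = 3 - 1*6 = 3 - 6 = -3)
M(v) = -5/3 (M(v) = -2 + (-1*(-1))/3 = -2 + (⅓)*1 = -2 + ⅓ = -5/3)
Z = 0 (Z = 0*(-1*(-1)) = 0*1 = 0)
D(W, u) = -5/3
√(D(0, Z) + k(14, -21)) = √(-5/3 - 21) = √(-68/3) = 2*I*√51/3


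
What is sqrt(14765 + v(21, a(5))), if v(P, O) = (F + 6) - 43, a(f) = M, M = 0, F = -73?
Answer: sqrt(14655) ≈ 121.06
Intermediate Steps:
a(f) = 0
v(P, O) = -110 (v(P, O) = (-73 + 6) - 43 = -67 - 43 = -110)
sqrt(14765 + v(21, a(5))) = sqrt(14765 - 110) = sqrt(14655)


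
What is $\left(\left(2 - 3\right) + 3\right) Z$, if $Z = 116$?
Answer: $232$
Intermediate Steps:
$\left(\left(2 - 3\right) + 3\right) Z = \left(\left(2 - 3\right) + 3\right) 116 = \left(-1 + 3\right) 116 = 2 \cdot 116 = 232$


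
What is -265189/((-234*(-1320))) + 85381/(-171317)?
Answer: -71803867193/52916394960 ≈ -1.3569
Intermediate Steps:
-265189/((-234*(-1320))) + 85381/(-171317) = -265189/308880 + 85381*(-1/171317) = -265189*1/308880 - 85381/171317 = -265189/308880 - 85381/171317 = -71803867193/52916394960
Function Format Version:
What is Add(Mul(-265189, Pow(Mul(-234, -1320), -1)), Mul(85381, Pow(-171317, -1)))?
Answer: Rational(-71803867193, 52916394960) ≈ -1.3569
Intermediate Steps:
Add(Mul(-265189, Pow(Mul(-234, -1320), -1)), Mul(85381, Pow(-171317, -1))) = Add(Mul(-265189, Pow(308880, -1)), Mul(85381, Rational(-1, 171317))) = Add(Mul(-265189, Rational(1, 308880)), Rational(-85381, 171317)) = Add(Rational(-265189, 308880), Rational(-85381, 171317)) = Rational(-71803867193, 52916394960)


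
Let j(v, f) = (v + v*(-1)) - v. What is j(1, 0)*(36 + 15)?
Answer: -51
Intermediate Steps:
j(v, f) = -v (j(v, f) = (v - v) - v = 0 - v = -v)
j(1, 0)*(36 + 15) = (-1*1)*(36 + 15) = -1*51 = -51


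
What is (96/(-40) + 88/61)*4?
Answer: -1168/305 ≈ -3.8295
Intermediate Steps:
(96/(-40) + 88/61)*4 = (96*(-1/40) + 88*(1/61))*4 = (-12/5 + 88/61)*4 = -292/305*4 = -1168/305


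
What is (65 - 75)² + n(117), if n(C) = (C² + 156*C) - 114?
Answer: 31927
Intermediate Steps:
n(C) = -114 + C² + 156*C
(65 - 75)² + n(117) = (65 - 75)² + (-114 + 117² + 156*117) = (-10)² + (-114 + 13689 + 18252) = 100 + 31827 = 31927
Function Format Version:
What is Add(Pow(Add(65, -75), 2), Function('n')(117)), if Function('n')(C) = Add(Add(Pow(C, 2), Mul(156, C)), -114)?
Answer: 31927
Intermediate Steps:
Function('n')(C) = Add(-114, Pow(C, 2), Mul(156, C))
Add(Pow(Add(65, -75), 2), Function('n')(117)) = Add(Pow(Add(65, -75), 2), Add(-114, Pow(117, 2), Mul(156, 117))) = Add(Pow(-10, 2), Add(-114, 13689, 18252)) = Add(100, 31827) = 31927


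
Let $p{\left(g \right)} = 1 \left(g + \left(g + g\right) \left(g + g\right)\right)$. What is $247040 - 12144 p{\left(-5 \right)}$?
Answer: $-906640$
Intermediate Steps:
$p{\left(g \right)} = g + 4 g^{2}$ ($p{\left(g \right)} = 1 \left(g + 2 g 2 g\right) = 1 \left(g + 4 g^{2}\right) = g + 4 g^{2}$)
$247040 - 12144 p{\left(-5 \right)} = 247040 - 12144 \left(- 5 \left(1 + 4 \left(-5\right)\right)\right) = 247040 - 12144 \left(- 5 \left(1 - 20\right)\right) = 247040 - 12144 \left(\left(-5\right) \left(-19\right)\right) = 247040 - 12144 \cdot 95 = 247040 - 1153680 = -906640$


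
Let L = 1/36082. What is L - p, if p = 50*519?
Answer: -936327899/36082 ≈ -25950.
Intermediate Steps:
L = 1/36082 ≈ 2.7715e-5
p = 25950
L - p = 1/36082 - 1*25950 = 1/36082 - 25950 = -936327899/36082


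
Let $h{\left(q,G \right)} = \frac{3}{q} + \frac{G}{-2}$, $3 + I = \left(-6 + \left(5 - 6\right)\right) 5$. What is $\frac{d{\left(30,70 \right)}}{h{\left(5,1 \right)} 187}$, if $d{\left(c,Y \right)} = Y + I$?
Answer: $\frac{320}{187} \approx 1.7112$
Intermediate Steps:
$I = -38$ ($I = -3 + \left(-6 + \left(5 - 6\right)\right) 5 = -3 + \left(-6 - 1\right) 5 = -3 - 35 = -38$)
$d{\left(c,Y \right)} = -38 + Y$ ($d{\left(c,Y \right)} = Y - 38 = -38 + Y$)
$h{\left(q,G \right)} = \frac{3}{q} - \frac{G}{2}$ ($h{\left(q,G \right)} = \frac{3}{q} + G \left(- \frac{1}{2}\right) = \frac{3}{q} - \frac{G}{2}$)
$\frac{d{\left(30,70 \right)}}{h{\left(5,1 \right)} 187} = \frac{-38 + 70}{\left(\frac{3}{5} - \frac{1}{2}\right) 187} = \frac{32}{\left(3 \cdot \frac{1}{5} - \frac{1}{2}\right) 187} = \frac{32}{\left(\frac{3}{5} - \frac{1}{2}\right) 187} = \frac{32}{\frac{1}{10} \cdot 187} = \frac{32}{\frac{187}{10}} = 32 \cdot \frac{10}{187} = \frac{320}{187}$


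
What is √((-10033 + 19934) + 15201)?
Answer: √25102 ≈ 158.44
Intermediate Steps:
√((-10033 + 19934) + 15201) = √(9901 + 15201) = √25102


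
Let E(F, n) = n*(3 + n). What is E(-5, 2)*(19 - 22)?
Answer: -30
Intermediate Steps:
E(-5, 2)*(19 - 22) = (2*(3 + 2))*(19 - 22) = (2*5)*(-3) = 10*(-3) = -30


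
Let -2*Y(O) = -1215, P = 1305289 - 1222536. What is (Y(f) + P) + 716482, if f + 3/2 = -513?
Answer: 1599685/2 ≈ 7.9984e+5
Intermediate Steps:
f = -1029/2 (f = -3/2 - 513 = -1029/2 ≈ -514.50)
P = 82753
Y(O) = 1215/2 (Y(O) = -½*(-1215) = 1215/2)
(Y(f) + P) + 716482 = (1215/2 + 82753) + 716482 = 166721/2 + 716482 = 1599685/2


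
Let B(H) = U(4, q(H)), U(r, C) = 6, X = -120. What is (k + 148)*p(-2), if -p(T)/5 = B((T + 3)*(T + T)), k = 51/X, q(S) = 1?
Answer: -17709/4 ≈ -4427.3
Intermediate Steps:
B(H) = 6
k = -17/40 (k = 51/(-120) = 51*(-1/120) = -17/40 ≈ -0.42500)
p(T) = -30 (p(T) = -5*6 = -30)
(k + 148)*p(-2) = (-17/40 + 148)*(-30) = (5903/40)*(-30) = -17709/4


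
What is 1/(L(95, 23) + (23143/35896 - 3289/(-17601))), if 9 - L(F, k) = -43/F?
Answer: 60021522120/617274514673 ≈ 0.097236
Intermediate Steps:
L(F, k) = 9 + 43/F (L(F, k) = 9 - (-43)/F = 9 + 43/F)
1/(L(95, 23) + (23143/35896 - 3289/(-17601))) = 1/((9 + 43/95) + (23143/35896 - 3289/(-17601))) = 1/((9 + 43*(1/95)) + (23143*(1/35896) - 3289*(-1/17601))) = 1/((9 + 43/95) + (23143/35896 + 3289/17601)) = 1/(898/95 + 525401887/631805496) = 1/(617274514673/60021522120) = 60021522120/617274514673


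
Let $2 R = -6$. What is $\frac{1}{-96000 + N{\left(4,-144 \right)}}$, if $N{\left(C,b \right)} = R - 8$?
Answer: $- \frac{1}{96011} \approx -1.0415 \cdot 10^{-5}$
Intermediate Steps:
$R = -3$ ($R = \frac{1}{2} \left(-6\right) = -3$)
$N{\left(C,b \right)} = -11$ ($N{\left(C,b \right)} = -3 - 8 = -11$)
$\frac{1}{-96000 + N{\left(4,-144 \right)}} = \frac{1}{-96000 - 11} = \frac{1}{-96011} = - \frac{1}{96011}$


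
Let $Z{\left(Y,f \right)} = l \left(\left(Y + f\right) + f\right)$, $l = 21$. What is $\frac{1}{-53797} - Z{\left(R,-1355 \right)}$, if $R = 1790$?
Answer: $\frac{1039358039}{53797} \approx 19320.0$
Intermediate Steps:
$Z{\left(Y,f \right)} = 21 Y + 42 f$ ($Z{\left(Y,f \right)} = 21 \left(\left(Y + f\right) + f\right) = 21 \left(Y + 2 f\right) = 21 Y + 42 f$)
$\frac{1}{-53797} - Z{\left(R,-1355 \right)} = \frac{1}{-53797} - \left(21 \cdot 1790 + 42 \left(-1355\right)\right) = - \frac{1}{53797} - \left(37590 - 56910\right) = - \frac{1}{53797} - -19320 = - \frac{1}{53797} + 19320 = \frac{1039358039}{53797}$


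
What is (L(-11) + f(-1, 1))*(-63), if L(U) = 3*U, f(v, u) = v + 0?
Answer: 2142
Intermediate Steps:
f(v, u) = v
(L(-11) + f(-1, 1))*(-63) = (3*(-11) - 1)*(-63) = (-33 - 1)*(-63) = -34*(-63) = 2142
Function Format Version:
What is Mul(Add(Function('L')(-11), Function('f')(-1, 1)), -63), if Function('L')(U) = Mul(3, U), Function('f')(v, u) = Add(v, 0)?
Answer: 2142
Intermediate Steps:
Function('f')(v, u) = v
Mul(Add(Function('L')(-11), Function('f')(-1, 1)), -63) = Mul(Add(Mul(3, -11), -1), -63) = Mul(Add(-33, -1), -63) = Mul(-34, -63) = 2142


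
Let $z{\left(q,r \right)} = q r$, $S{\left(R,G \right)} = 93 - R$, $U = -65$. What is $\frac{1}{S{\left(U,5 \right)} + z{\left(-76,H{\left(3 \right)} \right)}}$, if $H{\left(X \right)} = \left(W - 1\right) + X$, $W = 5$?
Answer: $- \frac{1}{374} \approx -0.0026738$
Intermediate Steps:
$H{\left(X \right)} = 4 + X$ ($H{\left(X \right)} = \left(5 - 1\right) + X = 4 + X$)
$\frac{1}{S{\left(U,5 \right)} + z{\left(-76,H{\left(3 \right)} \right)}} = \frac{1}{\left(93 - -65\right) - 76 \left(4 + 3\right)} = \frac{1}{\left(93 + 65\right) - 532} = \frac{1}{158 - 532} = \frac{1}{-374} = - \frac{1}{374}$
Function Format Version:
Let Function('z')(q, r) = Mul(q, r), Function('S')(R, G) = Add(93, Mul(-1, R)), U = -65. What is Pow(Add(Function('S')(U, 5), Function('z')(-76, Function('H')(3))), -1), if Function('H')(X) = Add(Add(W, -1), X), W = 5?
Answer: Rational(-1, 374) ≈ -0.0026738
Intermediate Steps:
Function('H')(X) = Add(4, X) (Function('H')(X) = Add(Add(5, -1), X) = Add(4, X))
Pow(Add(Function('S')(U, 5), Function('z')(-76, Function('H')(3))), -1) = Pow(Add(Add(93, Mul(-1, -65)), Mul(-76, Add(4, 3))), -1) = Pow(Add(Add(93, 65), Mul(-76, 7)), -1) = Pow(Add(158, -532), -1) = Pow(-374, -1) = Rational(-1, 374)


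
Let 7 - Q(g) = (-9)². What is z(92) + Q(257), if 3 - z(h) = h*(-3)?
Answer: 205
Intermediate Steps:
z(h) = 3 + 3*h (z(h) = 3 - h*(-3) = 3 - (-3)*h = 3 + 3*h)
Q(g) = -74 (Q(g) = 7 - 1*(-9)² = 7 - 1*81 = 7 - 81 = -74)
z(92) + Q(257) = (3 + 3*92) - 74 = (3 + 276) - 74 = 279 - 74 = 205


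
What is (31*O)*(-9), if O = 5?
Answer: -1395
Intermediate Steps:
(31*O)*(-9) = (31*5)*(-9) = 155*(-9) = -1395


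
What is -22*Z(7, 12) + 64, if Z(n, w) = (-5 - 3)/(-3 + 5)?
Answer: 152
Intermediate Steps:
Z(n, w) = -4 (Z(n, w) = -8/2 = -8*1/2 = -4)
-22*Z(7, 12) + 64 = -22*(-4) + 64 = 88 + 64 = 152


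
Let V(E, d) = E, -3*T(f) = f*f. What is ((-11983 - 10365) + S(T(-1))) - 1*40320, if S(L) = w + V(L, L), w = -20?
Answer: -188065/3 ≈ -62688.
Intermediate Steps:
T(f) = -f²/3 (T(f) = -f*f/3 = -f²/3)
S(L) = -20 + L
((-11983 - 10365) + S(T(-1))) - 1*40320 = ((-11983 - 10365) + (-20 - ⅓*(-1)²)) - 1*40320 = (-22348 + (-20 - ⅓*1)) - 40320 = (-22348 + (-20 - ⅓)) - 40320 = (-22348 - 61/3) - 40320 = -67105/3 - 40320 = -188065/3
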